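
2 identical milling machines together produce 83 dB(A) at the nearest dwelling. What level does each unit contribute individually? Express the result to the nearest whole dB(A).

80 dB(A)

2 equal contributions raise the level by 10·log₁₀ 2 = 3.010 dB, so each unit alone gives 83 − 3.010.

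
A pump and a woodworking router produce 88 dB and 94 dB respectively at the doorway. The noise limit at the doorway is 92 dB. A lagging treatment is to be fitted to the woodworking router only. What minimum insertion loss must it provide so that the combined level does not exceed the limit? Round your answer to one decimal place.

Everything except the woodworking router sums to 10^(88/10) = 6.310e+08 in linear terms, 88.00 dB.
To meet 92 dB overall, the treated woodworking router may contribute at most 10^(92/10) − 6.310e+08 = 9.539e+08, i.e. 89.80 dB.
So the woodworking router must be reduced from 94 to 89.80 dB: IL = 4.20 dB.

4.2 dB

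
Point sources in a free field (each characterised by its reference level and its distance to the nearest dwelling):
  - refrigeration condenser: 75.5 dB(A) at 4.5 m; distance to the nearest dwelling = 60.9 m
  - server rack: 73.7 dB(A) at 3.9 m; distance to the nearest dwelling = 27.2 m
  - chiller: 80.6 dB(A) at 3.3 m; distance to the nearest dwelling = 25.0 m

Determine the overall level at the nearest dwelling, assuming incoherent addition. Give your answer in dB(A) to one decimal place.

64.3 dB(A)

Propagate each source to the receiver with L = L_ref − 20·log₁₀(r/r_ref), then add intensities.
refrigeration condenser: 75.5 − 20·log₁₀(60.9/4.5) = 75.5 − 22.63 = 52.87 dB(A).
server rack: 73.7 − 20·log₁₀(27.2/3.9) = 73.7 − 16.87 = 56.83 dB(A).
chiller: 80.6 − 20·log₁₀(25.0/3.3) = 80.6 − 17.59 = 63.01 dB(A).
Σ 10^(L/10) = 2.676e+06 → L_total = 10·log₁₀(2.676e+06) = 64.28 dB(A).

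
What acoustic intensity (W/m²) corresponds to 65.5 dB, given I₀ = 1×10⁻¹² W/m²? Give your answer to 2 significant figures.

3.5e-06 W/m²

L = 10·log₁₀(I/I₀) ⇒ I = I₀·10^(L/10) = 10⁻¹² × 10^6.55.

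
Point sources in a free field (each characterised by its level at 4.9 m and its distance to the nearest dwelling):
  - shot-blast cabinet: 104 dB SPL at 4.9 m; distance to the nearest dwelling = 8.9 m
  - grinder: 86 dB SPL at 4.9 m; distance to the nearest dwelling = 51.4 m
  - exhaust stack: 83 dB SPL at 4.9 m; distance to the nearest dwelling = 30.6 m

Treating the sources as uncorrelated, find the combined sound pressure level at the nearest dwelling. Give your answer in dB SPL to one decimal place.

98.8 dB SPL

Apply inverse-square spreading to bring every level to the receiver, then sum 10^(L/10).
shot-blast cabinet: 104 − 20·log₁₀(8.9/4.9) = 104 − 5.18 = 98.82 dB SPL.
grinder: 86 − 20·log₁₀(51.4/4.9) = 86 − 20.42 = 65.58 dB SPL.
exhaust stack: 83 − 20·log₁₀(30.6/4.9) = 83 − 15.91 = 67.09 dB SPL.
Σ 10^(L/10) = 7.623e+09 → L_total = 10·log₁₀(7.623e+09) = 98.82 dB SPL.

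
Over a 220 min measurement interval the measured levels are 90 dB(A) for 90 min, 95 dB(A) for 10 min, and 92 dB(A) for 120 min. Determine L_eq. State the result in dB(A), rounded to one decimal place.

91.5 dB(A)

The energy average is taken in the linear domain: L_eq = 10·log₁₀[(Σ tᵢ·10^(Lᵢ/10))/T], T = 220 min.
Σ tᵢ·10^(Lᵢ/10) = 90·10^(90/10) + 10·10^(95/10) + 120·10^(92/10) = 3.118e+11.
L_eq = 10·log₁₀(3.118e+11/220) = 91.51 dB(A).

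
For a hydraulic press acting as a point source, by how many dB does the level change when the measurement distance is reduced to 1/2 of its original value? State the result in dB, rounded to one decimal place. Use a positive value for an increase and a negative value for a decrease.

+6.0 dB

With spherical spreading the level changes by −20·log₁₀(r₂/r₁).
ΔL = −20·log₁₀(0.5) = +6.02 dB.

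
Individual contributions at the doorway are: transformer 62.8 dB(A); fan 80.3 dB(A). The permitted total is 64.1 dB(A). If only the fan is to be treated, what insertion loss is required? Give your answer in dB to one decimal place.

Fixed contribution from the other source: Σ 10^(L/10) = 10^(62.8/10) = 1.905e+06 (62.80 dB(A)).
To meet 64.1 dB(A) overall, the treated fan may contribute at most 10^(64.1/10) − 1.905e+06 = 6.649e+05, i.e. 58.23 dB(A).
Required insertion loss = 80.3 − 58.23 = 22.07 dB.

22.1 dB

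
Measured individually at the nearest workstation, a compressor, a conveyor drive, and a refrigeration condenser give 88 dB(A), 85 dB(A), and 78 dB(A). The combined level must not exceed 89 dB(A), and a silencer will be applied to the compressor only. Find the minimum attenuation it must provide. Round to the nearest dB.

Everything except the compressor sums to 10^(85/10) + 10^(78/10) = 3.793e+08 in linear terms, 85.79 dB(A).
The limit corresponds to 10^(89/10) = 7.943e+08; subtracting the fixed part leaves 4.150e+08 for the compressor, i.e. 86.18 dB(A).
So the compressor must be reduced from 88 to 86.18 dB(A): IL = 1.82 dB.

2 dB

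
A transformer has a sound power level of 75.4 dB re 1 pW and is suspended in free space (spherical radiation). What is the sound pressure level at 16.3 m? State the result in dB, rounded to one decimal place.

Free-field spherical radiation: L_p = L_w − 10·log₁₀(4π·r²), r = 16.3 m.
4π·r² = 3339 m², 10·log₁₀ of that is 35.236 dB.
L_p = 75.4 − 35.236 = 40.16 dB.

40.2 dB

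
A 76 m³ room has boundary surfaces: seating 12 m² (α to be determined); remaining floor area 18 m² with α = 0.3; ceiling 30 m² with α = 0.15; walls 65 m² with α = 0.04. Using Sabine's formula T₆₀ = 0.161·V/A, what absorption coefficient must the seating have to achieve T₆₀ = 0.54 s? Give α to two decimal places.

Required total absorption A = 0.161·76/0.54 = 22.66 m².
Absorption from the other surfaces = 18·0.3 + 30·0.15 + 65·0.04 = 12.50 m², so the seating must supply 10.16 m² over 12 m².
α = 10.16/12 = 0.847.

0.85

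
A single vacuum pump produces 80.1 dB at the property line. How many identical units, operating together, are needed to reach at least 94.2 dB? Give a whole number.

26

Need L₁ + 10·log₁₀ N ≥ 94.2, i.e. log₁₀ N ≥ 1.41.
N ≥ 10^(14.1/10) = 25.704, so N = 26.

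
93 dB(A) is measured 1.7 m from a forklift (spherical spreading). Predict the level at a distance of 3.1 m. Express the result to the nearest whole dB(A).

88 dB(A)

Point-source attenuation: ΔL = 20·log₁₀(r₂/r₁) = 20·log₁₀(3.1/1.7) = 5.218 dB.
L₂ = 93 − 20·log₁₀(3.1/1.7) = 93 − 5.218 = 87.78 dB(A).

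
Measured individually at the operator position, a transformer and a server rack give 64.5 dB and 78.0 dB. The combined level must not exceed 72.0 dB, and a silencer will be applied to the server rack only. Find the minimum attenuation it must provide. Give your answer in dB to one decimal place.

Fixed contribution from the other source: Σ 10^(L/10) = 10^(64.5/10) = 2.818e+06 (64.50 dB).
To meet 72.0 dB overall, the treated server rack may contribute at most 10^(72.0/10) − 2.818e+06 = 1.303e+07, i.e. 71.15 dB.
So the server rack must be reduced from 78.0 to 71.15 dB: IL = 6.85 dB.

6.9 dB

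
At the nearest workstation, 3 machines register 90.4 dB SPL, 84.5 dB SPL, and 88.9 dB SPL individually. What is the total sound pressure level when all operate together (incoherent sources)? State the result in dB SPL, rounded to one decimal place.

93.3 dB SPL

Incoherent sources combine by intensity addition: L_total = 10·log₁₀(Σ 10^(L_i/10)).
Σ 10^(L/10) = 10^(90.4/10) + 10^(84.5/10) + 10^(88.9/10) = 2.155e+09.
L_total = 10·log₁₀(2.155e+09) = 93.33 dB SPL.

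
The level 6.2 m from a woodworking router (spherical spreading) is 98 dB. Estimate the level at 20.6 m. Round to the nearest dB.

Spherical spreading from a point source gives a 20·log₁₀(r₂/r₁) drop.
L₂ = 98 − 20·log₁₀(20.6/6.2) = 98 − 10.430 = 87.57 dB.

88 dB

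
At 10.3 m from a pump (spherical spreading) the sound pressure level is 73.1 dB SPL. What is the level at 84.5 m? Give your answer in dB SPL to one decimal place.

54.8 dB SPL

Point-source attenuation: ΔL = 20·log₁₀(r₂/r₁) = 20·log₁₀(84.5/10.3) = 18.280 dB.
L₂ = 73.1 − 20·log₁₀(84.5/10.3) = 73.1 − 18.280 = 54.82 dB SPL.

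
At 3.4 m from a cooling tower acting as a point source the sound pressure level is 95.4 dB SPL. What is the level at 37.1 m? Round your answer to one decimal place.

74.6 dB SPL

Point-source attenuation: ΔL = 20·log₁₀(r₂/r₁) = 20·log₁₀(37.1/3.4) = 20.758 dB.
L₂ = 95.4 − 20·log₁₀(37.1/3.4) = 95.4 − 20.758 = 74.64 dB SPL.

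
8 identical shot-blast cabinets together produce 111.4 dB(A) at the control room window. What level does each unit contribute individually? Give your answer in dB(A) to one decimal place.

102.4 dB(A)

8 equal contributions raise the level by 10·log₁₀ 8 = 9.031 dB, so each unit alone gives 111.4 − 9.031.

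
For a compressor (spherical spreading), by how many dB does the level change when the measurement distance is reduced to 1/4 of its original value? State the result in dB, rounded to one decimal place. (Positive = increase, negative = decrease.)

+12.0 dB

With spherical spreading the level changes by −20·log₁₀(r₂/r₁).
ΔL = −20·log₁₀(0.25) = +12.04 dB.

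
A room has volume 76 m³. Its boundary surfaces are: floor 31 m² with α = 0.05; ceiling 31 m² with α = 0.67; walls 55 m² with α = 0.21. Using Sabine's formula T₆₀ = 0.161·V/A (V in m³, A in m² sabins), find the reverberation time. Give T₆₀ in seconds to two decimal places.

0.36 s

Summing Sᵢαᵢ: 31·0.05 + 31·0.67 + 55·0.21 = 33.87 m².
T₆₀ = 0.161 × 76 / 33.87 = 0.361 s.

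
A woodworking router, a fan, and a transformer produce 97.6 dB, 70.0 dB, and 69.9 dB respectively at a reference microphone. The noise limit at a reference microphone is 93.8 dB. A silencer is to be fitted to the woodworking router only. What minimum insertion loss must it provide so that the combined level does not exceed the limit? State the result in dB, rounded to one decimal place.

Fixed contribution from the other sources: Σ 10^(L/10) = 10^(70.0/10) + 10^(69.9/10) = 1.977e+07 (72.96 dB).
The limit corresponds to 10^(93.8/10) = 2.399e+09; subtracting the fixed part leaves 2.379e+09 for the woodworking router, i.e. 93.76 dB.
So the woodworking router must be reduced from 97.6 to 93.76 dB: IL = 3.84 dB.

3.8 dB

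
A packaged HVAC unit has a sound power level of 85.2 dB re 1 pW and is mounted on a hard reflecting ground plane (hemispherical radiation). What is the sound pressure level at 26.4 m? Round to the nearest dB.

Free-field hemispherical radiation: L_p = L_w − 10·log₁₀(2π·r²), r = 26.4 m.
2π·r² = 4379 m², 10·log₁₀ of that is 36.414 dB.
L_p = 85.2 − 36.414 = 48.79 dB.

49 dB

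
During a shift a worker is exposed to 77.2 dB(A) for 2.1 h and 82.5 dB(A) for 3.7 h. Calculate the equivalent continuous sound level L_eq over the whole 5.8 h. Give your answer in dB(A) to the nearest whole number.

L_eq = 10·log₁₀[(1/T)·Σ tᵢ·10^(Lᵢ/10)] with T = 5.8 h.
Σ tᵢ·10^(Lᵢ/10) = 2.1·10^(77.2/10) + 3.7·10^(82.5/10) = 7.682e+08.
L_eq = 10·log₁₀(7.682e+08/5.8) = 81.22 dB(A).

81 dB(A)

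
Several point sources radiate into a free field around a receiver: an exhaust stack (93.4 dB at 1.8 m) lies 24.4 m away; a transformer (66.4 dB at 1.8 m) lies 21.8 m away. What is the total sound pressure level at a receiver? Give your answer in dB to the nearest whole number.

Propagate each source to the receiver with L = L_ref − 20·log₁₀(r/r_ref), then add intensities.
exhaust stack: 93.4 − 20·log₁₀(24.4/1.8) = 93.4 − 22.64 = 70.76 dB.
transformer: 66.4 − 20·log₁₀(21.8/1.8) = 66.4 − 21.66 = 44.74 dB.
Σ 10^(L/10) = 1.194e+07 → L_total = 10·log₁₀(1.194e+07) = 70.77 dB.

71 dB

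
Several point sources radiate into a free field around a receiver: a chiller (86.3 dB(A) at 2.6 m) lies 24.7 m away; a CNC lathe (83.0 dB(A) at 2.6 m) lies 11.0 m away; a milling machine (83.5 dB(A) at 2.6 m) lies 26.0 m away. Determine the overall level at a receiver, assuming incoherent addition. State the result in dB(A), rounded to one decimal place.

First find each source's level at the receiver (point-source: −20·log₁₀(r/r_ref)), then combine on an intensity basis.
chiller: 86.3 − 20·log₁₀(24.7/2.6) = 86.3 − 19.55 = 66.75 dB(A).
CNC lathe: 83.0 − 20·log₁₀(11.0/2.6) = 83.0 − 12.53 = 70.47 dB(A).
milling machine: 83.5 − 20·log₁₀(26.0/2.6) = 83.5 − 20.00 = 63.50 dB(A).
Σ 10^(L/10) = 1.811e+07 → L_total = 10·log₁₀(1.811e+07) = 72.58 dB(A).

72.6 dB(A)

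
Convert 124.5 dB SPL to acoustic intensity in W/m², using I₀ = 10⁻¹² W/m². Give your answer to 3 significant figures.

I = I₀·10^(L/10) = 10⁻¹² × 10^(124.5/10) = 10^(0.450).

2.82 W/m²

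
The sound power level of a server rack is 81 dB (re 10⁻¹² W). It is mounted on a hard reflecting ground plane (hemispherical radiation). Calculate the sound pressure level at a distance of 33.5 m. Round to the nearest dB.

43 dB

Free-field hemispherical radiation: L_p = L_w − 10·log₁₀(2π·r²), r = 33.5 m.
2π·r² = 7051 m², 10·log₁₀ of that is 38.483 dB.
L_p = 81 − 38.483 = 42.52 dB.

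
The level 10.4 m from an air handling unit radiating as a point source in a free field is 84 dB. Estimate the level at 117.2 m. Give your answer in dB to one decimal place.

63.0 dB

For a point source, L₂ = L₁ − 20·log₁₀(r₂/r₁).
L₂ = 84 − 20·log₁₀(117.2/10.4) = 84 − 21.038 = 62.96 dB.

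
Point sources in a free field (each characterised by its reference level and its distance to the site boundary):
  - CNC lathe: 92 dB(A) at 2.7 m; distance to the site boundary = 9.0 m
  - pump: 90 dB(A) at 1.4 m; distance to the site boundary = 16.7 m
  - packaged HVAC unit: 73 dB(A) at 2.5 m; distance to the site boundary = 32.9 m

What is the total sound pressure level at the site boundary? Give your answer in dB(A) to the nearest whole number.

82 dB(A)

First find each source's level at the receiver (point-source: −20·log₁₀(r/r_ref)), then combine on an intensity basis.
CNC lathe: 92 − 20·log₁₀(9.0/2.7) = 92 − 10.46 = 81.54 dB(A).
pump: 90 − 20·log₁₀(16.7/1.4) = 90 − 21.53 = 68.47 dB(A).
packaged HVAC unit: 73 − 20·log₁₀(32.9/2.5) = 73 − 22.39 = 50.61 dB(A).
Σ 10^(L/10) = 1.498e+08 → L_total = 10·log₁₀(1.498e+08) = 81.75 dB(A).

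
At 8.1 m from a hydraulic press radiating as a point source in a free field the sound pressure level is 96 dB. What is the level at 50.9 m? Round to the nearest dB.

Spherical spreading from a point source gives a 20·log₁₀(r₂/r₁) drop.
L₂ = 96 − 20·log₁₀(50.9/8.1) = 96 − 15.965 = 80.04 dB.

80 dB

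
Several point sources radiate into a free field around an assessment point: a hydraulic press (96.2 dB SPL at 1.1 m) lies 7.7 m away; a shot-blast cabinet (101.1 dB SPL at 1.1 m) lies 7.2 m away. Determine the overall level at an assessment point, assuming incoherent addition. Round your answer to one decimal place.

First find each source's level at the receiver (point-source: −20·log₁₀(r/r_ref)), then combine on an intensity basis.
hydraulic press: 96.2 − 20·log₁₀(7.7/1.1) = 96.2 − 16.90 = 79.30 dB SPL.
shot-blast cabinet: 101.1 − 20·log₁₀(7.2/1.1) = 101.1 − 16.32 = 84.78 dB SPL.
Σ 10^(L/10) = 3.858e+08 → L_total = 10·log₁₀(3.858e+08) = 85.86 dB SPL.

85.9 dB SPL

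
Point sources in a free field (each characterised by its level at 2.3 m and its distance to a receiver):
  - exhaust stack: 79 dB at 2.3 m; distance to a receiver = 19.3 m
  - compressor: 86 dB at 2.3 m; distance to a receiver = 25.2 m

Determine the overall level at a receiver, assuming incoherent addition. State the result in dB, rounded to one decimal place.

66.5 dB

Propagate each source to the receiver with L = L_ref − 20·log₁₀(r/r_ref), then add intensities.
exhaust stack: 79 − 20·log₁₀(19.3/2.3) = 79 − 18.48 = 60.52 dB.
compressor: 86 − 20·log₁₀(25.2/2.3) = 86 − 20.79 = 65.21 dB.
Σ 10^(L/10) = 4.444e+06 → L_total = 10·log₁₀(4.444e+06) = 66.48 dB.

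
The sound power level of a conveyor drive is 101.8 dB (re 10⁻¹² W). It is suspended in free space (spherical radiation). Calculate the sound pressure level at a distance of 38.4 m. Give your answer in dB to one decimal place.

59.1 dB

The power spreads over a sphere of area 4π·r², so L_p = L_w − 10·log₁₀(4π·r²).
4π·r² = 1.853e+04 m², 10·log₁₀ of that is 42.679 dB.
L_p = 101.8 − 42.679 = 59.12 dB.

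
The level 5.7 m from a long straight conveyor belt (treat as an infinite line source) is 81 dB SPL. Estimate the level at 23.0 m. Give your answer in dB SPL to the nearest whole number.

75 dB SPL

Cylindrical spreading from a line source gives a 10·log₁₀(r₂/r₁) drop.
L₂ = 81 − 10·log₁₀(23.0/5.7) = 81 − 6.059 = 74.94 dB SPL.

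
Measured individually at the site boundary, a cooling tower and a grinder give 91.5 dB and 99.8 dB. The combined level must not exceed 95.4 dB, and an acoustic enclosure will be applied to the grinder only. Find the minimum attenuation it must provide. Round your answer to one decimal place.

6.7 dB

The untreated sources together contribute 10^(91.5/10) = 1.413e+09, i.e. 91.50 dB.
To meet 95.4 dB overall, the treated grinder may contribute at most 10^(95.4/10) − 1.413e+09 = 2.055e+09, i.e. 93.13 dB.
Required insertion loss = 99.8 − 93.13 = 6.67 dB.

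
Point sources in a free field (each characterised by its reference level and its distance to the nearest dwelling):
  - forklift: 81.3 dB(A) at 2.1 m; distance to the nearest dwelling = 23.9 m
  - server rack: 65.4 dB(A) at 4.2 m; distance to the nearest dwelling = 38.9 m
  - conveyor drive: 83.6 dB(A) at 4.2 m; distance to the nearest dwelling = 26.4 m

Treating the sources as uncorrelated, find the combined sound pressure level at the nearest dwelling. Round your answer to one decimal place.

68.4 dB(A)

Apply inverse-square spreading to bring every level to the receiver, then sum 10^(L/10).
forklift: 81.3 − 20·log₁₀(23.9/2.1) = 81.3 − 21.12 = 60.18 dB(A).
server rack: 65.4 − 20·log₁₀(38.9/4.2) = 65.4 − 19.33 = 46.07 dB(A).
conveyor drive: 83.6 − 20·log₁₀(26.4/4.2) = 83.6 − 15.97 = 67.63 dB(A).
Σ 10^(L/10) = 6.880e+06 → L_total = 10·log₁₀(6.880e+06) = 68.38 dB(A).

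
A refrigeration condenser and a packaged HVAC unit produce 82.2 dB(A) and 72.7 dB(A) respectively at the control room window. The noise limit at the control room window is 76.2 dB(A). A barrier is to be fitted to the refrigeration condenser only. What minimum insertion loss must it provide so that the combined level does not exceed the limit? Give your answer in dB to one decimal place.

8.6 dB

Everything except the refrigeration condenser sums to 10^(72.7/10) = 1.862e+07 in linear terms, 72.70 dB(A).
The limit corresponds to 10^(76.2/10) = 4.169e+07; subtracting the fixed part leaves 2.307e+07 for the refrigeration condenser, i.e. 73.63 dB(A).
Required insertion loss = 82.2 − 73.63 = 8.57 dB.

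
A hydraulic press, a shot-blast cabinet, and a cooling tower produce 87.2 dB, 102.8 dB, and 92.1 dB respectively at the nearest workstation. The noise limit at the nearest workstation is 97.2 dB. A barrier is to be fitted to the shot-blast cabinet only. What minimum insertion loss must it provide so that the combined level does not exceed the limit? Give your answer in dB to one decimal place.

7.9 dB

The untreated sources together contribute 10^(87.2/10) + 10^(92.1/10) = 2.147e+09, i.e. 93.32 dB.
The limit corresponds to 10^(97.2/10) = 5.248e+09; subtracting the fixed part leaves 3.101e+09 for the shot-blast cabinet, i.e. 94.92 dB.
So the shot-blast cabinet must be reduced from 102.8 to 94.92 dB: IL = 7.88 dB.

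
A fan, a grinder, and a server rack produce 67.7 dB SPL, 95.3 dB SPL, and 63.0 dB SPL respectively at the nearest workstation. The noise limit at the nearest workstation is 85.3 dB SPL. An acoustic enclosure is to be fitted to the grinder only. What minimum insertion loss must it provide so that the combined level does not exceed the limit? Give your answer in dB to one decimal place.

10.1 dB

Fixed contribution from the other sources: Σ 10^(L/10) = 10^(67.7/10) + 10^(63.0/10) = 7.884e+06 (68.97 dB SPL).
To meet 85.3 dB SPL overall, the treated grinder may contribute at most 10^(85.3/10) − 7.884e+06 = 3.310e+08, i.e. 85.20 dB SPL.
Required insertion loss = 95.3 − 85.20 = 10.10 dB.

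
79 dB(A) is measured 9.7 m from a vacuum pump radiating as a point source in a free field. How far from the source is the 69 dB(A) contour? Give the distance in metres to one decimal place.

Point-source spreading drops the level by 20·log₁₀(r₂/r₁); inverting, r₂/r₁ = 10^(ΔL/20).
r₂ = 9.7·10^((79−69)/20) = 9.7·10^(10.0/20) = 30.67 m.

30.7 m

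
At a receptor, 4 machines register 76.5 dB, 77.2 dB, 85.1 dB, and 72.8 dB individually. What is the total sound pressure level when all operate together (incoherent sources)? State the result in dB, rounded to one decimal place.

86.4 dB

For uncorrelated sources the intensities add, so convert each level to linear form, sum, and take 10·log₁₀ of the total.
Σ 10^(L/10) = 10^(76.5/10) + 10^(77.2/10) + 10^(85.1/10) + 10^(72.8/10) = 4.398e+08.
L_total = 10·log₁₀(4.398e+08) = 86.43 dB.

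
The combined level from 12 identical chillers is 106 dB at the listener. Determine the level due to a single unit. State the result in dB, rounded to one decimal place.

For N identical incoherent sources L_total = L₁ + 10·log₁₀ N, so L₁ = 106 − 10·log₁₀(12) = 106 − 10.792.

95.2 dB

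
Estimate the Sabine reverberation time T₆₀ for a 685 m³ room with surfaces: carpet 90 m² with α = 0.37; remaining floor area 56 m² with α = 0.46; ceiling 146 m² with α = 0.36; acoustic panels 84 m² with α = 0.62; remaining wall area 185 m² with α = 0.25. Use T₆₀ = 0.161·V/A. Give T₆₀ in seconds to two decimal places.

Summing Sᵢαᵢ: 90·0.37 + 56·0.46 + 146·0.36 + 84·0.62 + 185·0.25 = 209.95 m².
T₆₀ = 0.161·V/A = 0.161·685/209.95 = 0.525 s.

0.53 s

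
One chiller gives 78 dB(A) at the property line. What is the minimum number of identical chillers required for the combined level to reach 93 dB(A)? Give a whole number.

32

The shortfall is 93 − 78 = 15.0 dB, and N units add 10·log₁₀ N, so need 10·log₁₀ N ≥ 15.0.
N ≥ 10^(15.0/10) = 31.623, so N = 32.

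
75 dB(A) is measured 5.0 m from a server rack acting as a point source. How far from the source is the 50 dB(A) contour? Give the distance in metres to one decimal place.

88.9 m

The 25.0 dB drop corresponds to a distance ratio of 10^(25.0/20) for a point source.
r₂ = 5.0·10^((75−50)/20) = 5.0·10^(25.0/20) = 88.91 m.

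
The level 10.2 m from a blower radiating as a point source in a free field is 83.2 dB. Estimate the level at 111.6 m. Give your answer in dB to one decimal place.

62.4 dB

Spherical spreading from a point source gives a 20·log₁₀(r₂/r₁) drop.
L₂ = 83.2 − 20·log₁₀(111.6/10.2) = 83.2 − 20.781 = 62.42 dB.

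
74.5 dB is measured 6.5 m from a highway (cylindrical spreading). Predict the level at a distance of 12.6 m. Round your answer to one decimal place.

71.6 dB

Cylindrical spreading from a line source gives a 10·log₁₀(r₂/r₁) drop.
L₂ = 74.5 − 10·log₁₀(12.6/6.5) = 74.5 − 2.875 = 71.63 dB.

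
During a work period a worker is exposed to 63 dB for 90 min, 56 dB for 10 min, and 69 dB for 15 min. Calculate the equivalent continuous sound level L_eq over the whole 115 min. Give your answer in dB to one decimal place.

64.2 dB

The energy average is taken in the linear domain: L_eq = 10·log₁₀[(Σ tᵢ·10^(Lᵢ/10))/T], T = 115 min.
Σ tᵢ·10^(Lᵢ/10) = 90·10^(63/10) + 10·10^(56/10) + 15·10^(69/10) = 3.027e+08.
L_eq = 10·log₁₀(3.027e+08/115) = 64.20 dB.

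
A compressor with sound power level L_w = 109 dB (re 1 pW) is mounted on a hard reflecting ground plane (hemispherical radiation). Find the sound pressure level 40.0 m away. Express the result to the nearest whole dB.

Free-field hemispherical radiation: L_p = L_w − 10·log₁₀(2π·r²), r = 40.0 m.
2π·r² = 1.005e+04 m², 10·log₁₀ of that is 40.023 dB.
L_p = 109 − 40.023 = 68.98 dB.

69 dB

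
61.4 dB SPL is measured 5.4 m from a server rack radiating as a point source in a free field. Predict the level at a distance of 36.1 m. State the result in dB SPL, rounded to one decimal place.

44.9 dB SPL

Spherical spreading from a point source gives a 20·log₁₀(r₂/r₁) drop.
L₂ = 61.4 − 20·log₁₀(36.1/5.4) = 61.4 − 16.502 = 44.90 dB SPL.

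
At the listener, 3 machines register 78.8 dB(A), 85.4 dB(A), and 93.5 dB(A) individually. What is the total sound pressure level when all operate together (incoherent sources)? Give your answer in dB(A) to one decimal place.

94.3 dB(A)

For uncorrelated sources the intensities add, so convert each level to linear form, sum, and take 10·log₁₀ of the total.
Σ 10^(L/10) = 10^(78.8/10) + 10^(85.4/10) + 10^(93.5/10) = 2.661e+09.
L_total = 10·log₁₀(2.661e+09) = 94.25 dB(A).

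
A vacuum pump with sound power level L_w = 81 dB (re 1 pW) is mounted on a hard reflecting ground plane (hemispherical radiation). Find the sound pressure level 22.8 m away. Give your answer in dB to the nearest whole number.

Free-field hemispherical radiation: L_p = L_w − 10·log₁₀(2π·r²), r = 22.8 m.
2π·r² = 3266 m², 10·log₁₀ of that is 35.140 dB.
L_p = 81 − 35.140 = 45.86 dB.

46 dB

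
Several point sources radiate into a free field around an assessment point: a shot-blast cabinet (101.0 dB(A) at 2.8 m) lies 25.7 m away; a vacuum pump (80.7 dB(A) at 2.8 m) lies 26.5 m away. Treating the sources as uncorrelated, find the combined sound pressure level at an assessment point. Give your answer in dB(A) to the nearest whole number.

82 dB(A)

First find each source's level at the receiver (point-source: −20·log₁₀(r/r_ref)), then combine on an intensity basis.
shot-blast cabinet: 101.0 − 20·log₁₀(25.7/2.8) = 101.0 − 19.26 = 81.74 dB(A).
vacuum pump: 80.7 − 20·log₁₀(26.5/2.8) = 80.7 − 19.52 = 61.18 dB(A).
Σ 10^(L/10) = 1.507e+08 → L_total = 10·log₁₀(1.507e+08) = 81.78 dB(A).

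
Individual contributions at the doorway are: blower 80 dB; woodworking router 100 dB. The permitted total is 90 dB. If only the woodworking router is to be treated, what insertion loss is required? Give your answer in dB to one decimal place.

10.5 dB

The untreated sources together contribute 10^(80/10) = 1.000e+08, i.e. 80.00 dB.
The limit corresponds to 10^(90/10) = 1.000e+09; subtracting the fixed part leaves 9.000e+08 for the woodworking router, i.e. 89.54 dB.
Required insertion loss = 100 − 89.54 = 10.46 dB.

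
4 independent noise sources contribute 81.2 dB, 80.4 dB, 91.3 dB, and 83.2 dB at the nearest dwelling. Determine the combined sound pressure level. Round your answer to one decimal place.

Incoherent sources combine by intensity addition: L_total = 10·log₁₀(Σ 10^(L_i/10)).
Σ 10^(L/10) = 10^(81.2/10) + 10^(80.4/10) + 10^(91.3/10) + 10^(83.2/10) = 1.799e+09.
L_total = 10·log₁₀(1.799e+09) = 92.55 dB.

92.6 dB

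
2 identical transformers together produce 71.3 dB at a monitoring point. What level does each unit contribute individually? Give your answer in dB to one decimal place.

2 equal contributions raise the level by 10·log₁₀ 2 = 3.010 dB, so each unit alone gives 71.3 − 3.010.

68.3 dB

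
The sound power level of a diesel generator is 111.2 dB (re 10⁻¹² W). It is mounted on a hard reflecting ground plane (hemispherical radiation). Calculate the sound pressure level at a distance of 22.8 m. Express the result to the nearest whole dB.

The power spreads over a hemisphere of area 2π·r², so L_p = L_w − 10·log₁₀(2π·r²).
2π·r² = 3266 m², 10·log₁₀ of that is 35.140 dB.
L_p = 111.2 − 35.140 = 76.06 dB.

76 dB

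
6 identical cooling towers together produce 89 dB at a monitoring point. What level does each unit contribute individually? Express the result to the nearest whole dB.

81 dB

For N identical incoherent sources L_total = L₁ + 10·log₁₀ N, so L₁ = 89 − 10·log₁₀(6) = 89 − 7.782.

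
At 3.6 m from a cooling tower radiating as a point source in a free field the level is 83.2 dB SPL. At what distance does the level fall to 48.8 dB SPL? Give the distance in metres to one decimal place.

The 34.4 dB drop corresponds to a distance ratio of 10^(34.4/20) for a point source.
r₂ = 3.6·10^((83.2−48.8)/20) = 3.6·10^(34.4/20) = 188.93 m.

188.9 m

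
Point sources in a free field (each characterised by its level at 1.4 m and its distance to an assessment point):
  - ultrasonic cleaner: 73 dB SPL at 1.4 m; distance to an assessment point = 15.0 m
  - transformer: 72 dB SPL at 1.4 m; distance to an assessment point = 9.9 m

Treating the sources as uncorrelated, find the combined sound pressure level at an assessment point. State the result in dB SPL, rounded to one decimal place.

Propagate each source to the receiver with L = L_ref − 20·log₁₀(r/r_ref), then add intensities.
ultrasonic cleaner: 73 − 20·log₁₀(15.0/1.4) = 73 − 20.60 = 52.40 dB SPL.
transformer: 72 − 20·log₁₀(9.9/1.4) = 72 − 16.99 = 55.01 dB SPL.
Σ 10^(L/10) = 4.908e+05 → L_total = 10·log₁₀(4.908e+05) = 56.91 dB SPL.

56.9 dB SPL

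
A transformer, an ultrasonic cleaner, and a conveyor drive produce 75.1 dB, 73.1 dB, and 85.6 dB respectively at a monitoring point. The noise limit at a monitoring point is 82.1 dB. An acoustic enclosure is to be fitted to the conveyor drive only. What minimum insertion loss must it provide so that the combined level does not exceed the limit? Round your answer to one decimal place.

5.2 dB

Fixed contribution from the other sources: Σ 10^(L/10) = 10^(75.1/10) + 10^(73.1/10) = 5.278e+07 (77.22 dB).
To meet 82.1 dB overall, the treated conveyor drive may contribute at most 10^(82.1/10) − 5.278e+07 = 1.094e+08, i.e. 80.39 dB.
Required insertion loss = 85.6 − 80.39 = 5.21 dB.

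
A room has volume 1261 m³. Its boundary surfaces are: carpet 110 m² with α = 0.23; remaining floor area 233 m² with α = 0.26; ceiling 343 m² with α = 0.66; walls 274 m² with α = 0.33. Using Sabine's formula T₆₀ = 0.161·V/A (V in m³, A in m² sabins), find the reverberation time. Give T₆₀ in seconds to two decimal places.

0.50 s

A = Σ Sᵢαᵢ = 110·0.23 + 233·0.26 + 343·0.66 + 274·0.33 = 402.68 m².
T₆₀ = 0.161 × 1261 / 402.68 = 0.504 s.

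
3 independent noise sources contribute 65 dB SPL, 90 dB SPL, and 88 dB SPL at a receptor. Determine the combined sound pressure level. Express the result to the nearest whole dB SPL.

Incoherent sources combine by intensity addition: L_total = 10·log₁₀(Σ 10^(L_i/10)).
Σ 10^(L/10) = 10^(65/10) + 10^(90/10) + 10^(88/10) = 1.634e+09.
L_total = 10·log₁₀(1.634e+09) = 92.13 dB SPL.

92 dB SPL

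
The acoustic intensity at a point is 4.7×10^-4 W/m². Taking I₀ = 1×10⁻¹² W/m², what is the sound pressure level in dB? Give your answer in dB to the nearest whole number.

L = 10·log₁₀(I/I₀) = 10·log₁₀(4.7×10^-4/10⁻¹²) = 10·log₁₀(4.7×10^8).
L = 10·(0.6721 + 8) = 86.72 dB.

87 dB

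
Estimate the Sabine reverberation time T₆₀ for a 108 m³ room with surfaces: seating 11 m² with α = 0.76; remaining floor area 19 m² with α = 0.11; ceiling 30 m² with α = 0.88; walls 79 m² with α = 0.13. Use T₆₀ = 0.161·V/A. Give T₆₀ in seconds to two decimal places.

A = Σ Sᵢαᵢ = 11·0.76 + 19·0.11 + 30·0.88 + 79·0.13 = 47.12 m².
T₆₀ = 0.161 × 108 / 47.12 = 0.369 s.

0.37 s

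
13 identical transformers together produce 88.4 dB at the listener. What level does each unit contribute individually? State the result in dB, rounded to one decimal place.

For N identical incoherent sources L_total = L₁ + 10·log₁₀ N, so L₁ = 88.4 − 10·log₁₀(13) = 88.4 − 11.139.

77.3 dB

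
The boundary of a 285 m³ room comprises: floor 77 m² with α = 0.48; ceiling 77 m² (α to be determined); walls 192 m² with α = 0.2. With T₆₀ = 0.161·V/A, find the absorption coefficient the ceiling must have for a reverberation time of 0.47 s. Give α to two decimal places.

Required total absorption A = 0.161·285/0.47 = 97.63 m².
Absorption from the other surfaces = 77·0.48 + 192·0.2 = 75.36 m², so the ceiling must supply 22.27 m² over 77 m².
α = 22.27/77 = 0.289.

0.29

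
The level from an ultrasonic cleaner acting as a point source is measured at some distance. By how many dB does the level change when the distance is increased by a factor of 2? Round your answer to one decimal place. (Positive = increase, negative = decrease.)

A point source loses 6 dB per doubling of distance; generally ΔL = −20·log₁₀(r₂/r₁).
ΔL = −20·log₁₀(2) = -6.02 dB.

-6.0 dB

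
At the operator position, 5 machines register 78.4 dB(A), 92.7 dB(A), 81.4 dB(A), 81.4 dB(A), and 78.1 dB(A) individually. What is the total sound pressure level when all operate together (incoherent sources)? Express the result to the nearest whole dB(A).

94 dB(A)

For uncorrelated sources the intensities add, so convert each level to linear form, sum, and take 10·log₁₀ of the total.
Σ 10^(L/10) = 10^(78.4/10) + 10^(92.7/10) + 10^(81.4/10) + 10^(81.4/10) + 10^(78.1/10) = 2.272e+09.
L_total = 10·log₁₀(2.272e+09) = 93.56 dB(A).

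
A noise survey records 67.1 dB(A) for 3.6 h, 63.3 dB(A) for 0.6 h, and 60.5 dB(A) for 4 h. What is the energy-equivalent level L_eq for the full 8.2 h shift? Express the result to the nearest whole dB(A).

65 dB(A)

The energy average is taken in the linear domain: L_eq = 10·log₁₀[(Σ tᵢ·10^(Lᵢ/10))/T], T = 8.2 h.
Σ tᵢ·10^(Lᵢ/10) = 3.6·10^(67.1/10) + 0.6·10^(63.3/10) + 4·10^(60.5/10) = 2.423e+07.
L_eq = 10·log₁₀(2.423e+07/8.2) = 64.71 dB(A).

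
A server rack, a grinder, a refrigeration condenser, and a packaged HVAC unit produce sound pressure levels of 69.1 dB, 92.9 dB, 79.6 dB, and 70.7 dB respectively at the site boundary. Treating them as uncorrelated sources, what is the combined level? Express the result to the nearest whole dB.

93 dB

For uncorrelated sources the intensities add, so convert each level to linear form, sum, and take 10·log₁₀ of the total.
Σ 10^(L/10) = 10^(69.1/10) + 10^(92.9/10) + 10^(79.6/10) + 10^(70.7/10) = 2.061e+09.
L_total = 10·log₁₀(2.061e+09) = 93.14 dB.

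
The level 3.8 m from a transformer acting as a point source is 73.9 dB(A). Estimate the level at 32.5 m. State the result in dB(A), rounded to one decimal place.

Spherical spreading from a point source gives a 20·log₁₀(r₂/r₁) drop.
L₂ = 73.9 − 20·log₁₀(32.5/3.8) = 73.9 − 18.642 = 55.26 dB(A).

55.3 dB(A)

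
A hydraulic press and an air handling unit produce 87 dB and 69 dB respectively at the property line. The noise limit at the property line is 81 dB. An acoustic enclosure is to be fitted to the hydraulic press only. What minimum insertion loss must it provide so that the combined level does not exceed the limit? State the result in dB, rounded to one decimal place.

Everything except the hydraulic press sums to 10^(69/10) = 7.943e+06 in linear terms, 69.00 dB.
To meet 81 dB overall, the treated hydraulic press may contribute at most 10^(81/10) − 7.943e+06 = 1.179e+08, i.e. 80.72 dB.
So the hydraulic press must be reduced from 87 to 80.72 dB: IL = 6.28 dB.

6.3 dB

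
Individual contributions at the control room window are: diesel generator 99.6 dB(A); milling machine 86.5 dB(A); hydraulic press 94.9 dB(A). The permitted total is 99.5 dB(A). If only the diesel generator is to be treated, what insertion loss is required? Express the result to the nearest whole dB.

2 dB

The untreated sources together contribute 10^(86.5/10) + 10^(94.9/10) = 3.537e+09, i.e. 95.49 dB(A).
The limit corresponds to 10^(99.5/10) = 8.913e+09; subtracting the fixed part leaves 5.376e+09 for the diesel generator, i.e. 97.30 dB(A).
So the diesel generator must be reduced from 99.6 to 97.30 dB(A): IL = 2.30 dB.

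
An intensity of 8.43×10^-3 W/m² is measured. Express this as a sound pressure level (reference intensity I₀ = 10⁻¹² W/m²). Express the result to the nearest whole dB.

I/I₀ = 8.43×10^-3/10⁻¹² = 8.43×10^9, and L = 10·log₁₀(I/I₀).
L = 10·(0.9258 + 9) = 99.26 dB.

99 dB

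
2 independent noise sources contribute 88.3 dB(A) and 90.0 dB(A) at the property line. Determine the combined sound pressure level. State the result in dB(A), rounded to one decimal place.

Incoherent sources combine by intensity addition: L_total = 10·log₁₀(Σ 10^(L_i/10)).
Σ 10^(L/10) = 10^(88.3/10) + 10^(90.0/10) = 1.676e+09.
L_total = 10·log₁₀(1.676e+09) = 92.24 dB(A).

92.2 dB(A)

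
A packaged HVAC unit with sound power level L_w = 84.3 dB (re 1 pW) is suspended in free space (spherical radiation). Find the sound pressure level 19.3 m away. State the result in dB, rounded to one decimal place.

L_p = L_w − 10·log₁₀(4π·r²) with r = 19.3 m.
4π·r² = 4681 m², 10·log₁₀ of that is 36.703 dB.
L_p = 84.3 − 36.703 = 47.60 dB.

47.6 dB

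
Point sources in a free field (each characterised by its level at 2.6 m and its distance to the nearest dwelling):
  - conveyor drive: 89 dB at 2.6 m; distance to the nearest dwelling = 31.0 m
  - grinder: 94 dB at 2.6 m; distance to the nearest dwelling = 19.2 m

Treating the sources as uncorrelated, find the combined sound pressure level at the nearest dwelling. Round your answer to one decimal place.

77.1 dB

Apply inverse-square spreading to bring every level to the receiver, then sum 10^(L/10).
conveyor drive: 89 − 20·log₁₀(31.0/2.6) = 89 − 21.53 = 67.47 dB.
grinder: 94 − 20·log₁₀(19.2/2.6) = 94 − 17.37 = 76.63 dB.
Σ 10^(L/10) = 5.165e+07 → L_total = 10·log₁₀(5.165e+07) = 77.13 dB.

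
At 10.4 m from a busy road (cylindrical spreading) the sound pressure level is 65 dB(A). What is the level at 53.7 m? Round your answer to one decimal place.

Cylindrical spreading from a line source gives a 10·log₁₀(r₂/r₁) drop.
L₂ = 65 − 10·log₁₀(53.7/10.4) = 65 − 7.129 = 57.87 dB(A).

57.9 dB(A)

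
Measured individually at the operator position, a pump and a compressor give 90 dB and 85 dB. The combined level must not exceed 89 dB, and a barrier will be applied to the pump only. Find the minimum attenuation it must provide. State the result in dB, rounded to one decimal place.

The untreated sources together contribute 10^(85/10) = 3.162e+08, i.e. 85.00 dB.
To meet 89 dB overall, the treated pump may contribute at most 10^(89/10) − 3.162e+08 = 4.781e+08, i.e. 86.80 dB.
So the pump must be reduced from 90 to 86.80 dB: IL = 3.20 dB.

3.2 dB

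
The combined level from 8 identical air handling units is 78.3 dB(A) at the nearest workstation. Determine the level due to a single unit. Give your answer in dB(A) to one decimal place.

8 equal contributions raise the level by 10·log₁₀ 8 = 9.031 dB, so each unit alone gives 78.3 − 9.031.

69.3 dB(A)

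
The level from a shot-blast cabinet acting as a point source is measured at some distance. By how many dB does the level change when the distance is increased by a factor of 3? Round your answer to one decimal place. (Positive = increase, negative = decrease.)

Point-source spreading: ΔL = −20·log₁₀(r₂/r₁).
ΔL = −20·log₁₀(3) = -9.54 dB.

-9.5 dB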